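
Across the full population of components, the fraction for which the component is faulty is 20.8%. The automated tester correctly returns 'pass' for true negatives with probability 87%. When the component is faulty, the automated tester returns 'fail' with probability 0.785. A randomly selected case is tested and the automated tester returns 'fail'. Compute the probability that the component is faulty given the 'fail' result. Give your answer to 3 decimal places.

Write H for 'the component is faulty'. Prior odds H:¬H = 0.208/0.792 = 0.26263. For the 'fail' outcome, the likelihood ratio is 0.785/0.13 = 6.0385.
Posterior odds = 0.26263 × 6.0385 = 1.5859, so P(H|E) = 1.5859/(1+1.5859) = 0.613.

P(H | E) ≈ 0.613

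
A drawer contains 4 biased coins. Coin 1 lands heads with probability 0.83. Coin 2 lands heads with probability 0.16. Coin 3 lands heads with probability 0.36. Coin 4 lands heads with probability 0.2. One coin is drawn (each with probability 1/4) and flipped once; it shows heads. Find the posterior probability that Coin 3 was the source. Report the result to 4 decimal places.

Tabulate prior·likelihood by source: [1] prior 0.25, lik 0.83, product 0.2075; [2] prior 0.25, lik 0.16, product 0.04000; [3] prior 0.25, lik 0.36, product 0.09000; [4] prior 0.25, lik 0.2, product 0.05000.
Normalizing constant = 0.38750; the posterior for Coin 3 is its product over the sum, 0.09000/0.38750 = 0.2323.

Posterior probability ≈ 0.2323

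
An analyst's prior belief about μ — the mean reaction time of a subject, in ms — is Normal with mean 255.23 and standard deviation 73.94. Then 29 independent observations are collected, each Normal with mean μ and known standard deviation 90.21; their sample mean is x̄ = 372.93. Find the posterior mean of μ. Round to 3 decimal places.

Prior precision 1/τ₀² = 1/73.94² = 0.00018291; data precision n/σ² = 29/90.21² = 0.00356360.
Posterior precision = 0.00018291 + 0.00356360 = 0.00374651.
Posterior mean = (0.00018291·255.23 + 0.00356360·372.93) / 0.00374651 = 367.184.

Posterior mean ≈ 367.184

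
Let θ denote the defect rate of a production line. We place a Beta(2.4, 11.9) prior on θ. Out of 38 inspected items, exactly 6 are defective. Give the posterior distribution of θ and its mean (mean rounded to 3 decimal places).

Observing 6 successes and 32 failures updates Beta(2.4, 11.9) by adding the success and failure counts to the two shape parameters: α = 2.4+6 = 8.4, β = 11.9+32 = 43.9.
E[θ | data] = 8.4/(8.4+43.9) = 0.161.

Posterior: Beta(8.4, 43.9); mean ≈ 0.161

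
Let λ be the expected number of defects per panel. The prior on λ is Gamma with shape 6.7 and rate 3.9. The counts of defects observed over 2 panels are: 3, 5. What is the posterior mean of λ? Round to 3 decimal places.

Posterior mean ≈ 2.492

Total count ∑xᵢ = 8 over n = 2 panels.
Gamma is conjugate to the Poisson likelihood: posterior is Gamma(shape = 6.7+8 = 14.7, rate = 3.9+2 = 5.9).
E[λ | data] = 14.7/5.9 = 2.492.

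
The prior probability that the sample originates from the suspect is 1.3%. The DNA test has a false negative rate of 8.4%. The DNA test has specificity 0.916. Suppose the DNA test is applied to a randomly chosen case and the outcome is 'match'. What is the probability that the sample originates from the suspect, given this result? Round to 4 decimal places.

Let H be the event that the sample originates from the suspect. P(H) = 0.013, so P(¬H) = 0.987. With E the 'match' result, P(E|H) = 0.916 and P(E|¬H) = 0.084.
P(E) = 0.916·0.013 + 0.084·0.987 = 0.011908 + 0.082908 = 0.094816.
By Bayes' theorem, P(H|E) = 0.011908 / 0.094816 = 0.1256.

P(H | E) ≈ 0.1256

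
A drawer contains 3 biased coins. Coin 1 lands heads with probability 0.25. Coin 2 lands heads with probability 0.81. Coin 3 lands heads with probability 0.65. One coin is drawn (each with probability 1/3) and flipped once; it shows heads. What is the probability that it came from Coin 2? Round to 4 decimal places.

Posterior probability ≈ 0.4737

Tabulate prior·likelihood by source: [1] prior 0.333333, lik 0.25, product 0.08333; [2] prior 0.333333, lik 0.81, product 0.2700; [3] prior 0.333333, lik 0.65, product 0.2167.
Normalizing constant = 0.57000; the posterior for Coin 2 is its product over the sum, 0.2700/0.57000 = 0.4737.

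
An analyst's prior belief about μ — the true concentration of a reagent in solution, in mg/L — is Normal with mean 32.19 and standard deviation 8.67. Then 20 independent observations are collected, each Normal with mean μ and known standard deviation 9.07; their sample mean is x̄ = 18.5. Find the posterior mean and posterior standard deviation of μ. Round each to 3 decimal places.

With known σ, the Normal prior is conjugate. Weight on the data is w = (n/σ²)/(n/σ² + 1/τ₀²) = 0.243117/(0.243117+0.0133034) = 0.94812.
Posterior mean = w·x̄ + (1−w)·μ₀ = 0.94812·18.5 + 0.051881·32.19 = 19.210. Posterior variance = 1/(0.243117+0.0133034) = 3.89985, so SD = 1.975.

Posterior mean ≈ 19.210; posterior SD ≈ 1.975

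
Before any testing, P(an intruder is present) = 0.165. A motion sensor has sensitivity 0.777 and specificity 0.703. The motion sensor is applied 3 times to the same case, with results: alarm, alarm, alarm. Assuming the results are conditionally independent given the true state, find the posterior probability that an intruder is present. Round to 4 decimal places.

Posterior P(H) ≈ 0.7797

With H the event that an intruder is present, the joint likelihood of the observed sequence is P(data|H) = 0.777·0.777·0.777 = 0.46910 and P(data|¬H) = 0.297·0.297·0.297 = 0.026198.
Bayes: P(H|data) = 0.165·0.46910 / (0.165·0.46910 + 0.835·0.026198) = 0.077401/0.099276 = 0.7797.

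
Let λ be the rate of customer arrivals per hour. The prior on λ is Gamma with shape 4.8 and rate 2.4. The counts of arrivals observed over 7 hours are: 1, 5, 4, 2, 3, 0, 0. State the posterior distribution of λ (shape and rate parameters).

Total count ∑xᵢ = 15 over n = 7 hours.
Gamma is conjugate to the Poisson likelihood: posterior is Gamma(shape = 4.8+15 = 19.8, rate = 2.4+7 = 9.4).

Posterior: Gamma(shape=19.8, rate=9.4)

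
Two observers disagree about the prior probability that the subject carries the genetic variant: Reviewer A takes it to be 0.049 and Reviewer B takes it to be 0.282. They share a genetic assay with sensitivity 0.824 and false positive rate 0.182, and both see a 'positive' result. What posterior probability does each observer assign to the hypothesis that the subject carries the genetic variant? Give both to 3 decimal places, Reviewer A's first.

The likelihood ratio for a 'positive' result is 0.824/0.182 = 4.5275.
Reviewer A: prior odds 0.049/0.951 = 0.051525; posterior odds 0.23328; posterior probability 0.189.
Reviewer B: prior odds 0.282/0.718 = 0.39276; posterior odds 1.7782; posterior probability 0.640.

Reviewer A: 0.189; Reviewer B: 0.640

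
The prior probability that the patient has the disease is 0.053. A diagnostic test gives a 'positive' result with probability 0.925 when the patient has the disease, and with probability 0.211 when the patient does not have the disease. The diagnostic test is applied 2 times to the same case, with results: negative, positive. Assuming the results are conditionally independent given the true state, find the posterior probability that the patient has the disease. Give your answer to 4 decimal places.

Let H be the event that the patient has the disease; start with P(H) = 0.053. P('positive'|H) = 0.925, P('positive'|¬H) = 0.211.
Update on result 1 ('negative'): P(H) ← 0.075·0.0530 / (0.075·0.0530 + 0.789·0.9470) = 0.0039750/0.75116 = 0.0053.
Update on result 2 ('positive'): P(H) ← 0.925·0.0053 / (0.925·0.0053 + 0.211·0.9947) = 0.0048949/0.21478 = 0.0228.

Posterior P(H) ≈ 0.0228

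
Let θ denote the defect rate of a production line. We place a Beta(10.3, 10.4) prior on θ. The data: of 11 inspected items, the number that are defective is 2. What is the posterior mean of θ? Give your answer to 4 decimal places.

Observing 2 successes and 9 failures updates Beta(10.3, 10.4) by adding the success and failure counts to the two shape parameters: α = 10.3+2 = 12.3, β = 10.4+9 = 19.4.
Posterior mean = α/(α+β) = 12.3/31.7 = 0.3880.

Posterior mean ≈ 0.3880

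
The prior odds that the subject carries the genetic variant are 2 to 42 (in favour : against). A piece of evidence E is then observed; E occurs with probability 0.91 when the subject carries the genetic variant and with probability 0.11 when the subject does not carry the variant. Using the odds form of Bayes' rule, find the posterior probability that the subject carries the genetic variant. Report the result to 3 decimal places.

Posterior probability ≈ 0.283

Prior odds = 2/42 = 0.047619. In log-odds, ln(0.047619) = -3.0445.
Add log likelihood ratio: ln(8.2727) = 2.1130.
Posterior log-odds = -0.93156, so posterior odds = exp(-0.93156) = 0.39394. Converting, P(H|E) = 0.39394/1.3939 = 0.283.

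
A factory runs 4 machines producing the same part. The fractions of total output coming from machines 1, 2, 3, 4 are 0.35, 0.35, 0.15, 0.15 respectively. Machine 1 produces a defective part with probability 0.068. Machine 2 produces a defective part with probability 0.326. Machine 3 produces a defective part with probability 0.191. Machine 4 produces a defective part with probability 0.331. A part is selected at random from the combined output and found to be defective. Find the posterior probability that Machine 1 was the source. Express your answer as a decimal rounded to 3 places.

Posterior probability ≈ 0.110

Tabulate prior·likelihood by source: [1] prior 0.35, lik 0.068, product 0.02380; [2] prior 0.35, lik 0.326, product 0.1141; [3] prior 0.15, lik 0.191, product 0.02865; [4] prior 0.15, lik 0.331, product 0.04965.
Normalizing constant = 0.21620; the posterior for Machine 1 is its product over the sum, 0.02380/0.21620 = 0.110.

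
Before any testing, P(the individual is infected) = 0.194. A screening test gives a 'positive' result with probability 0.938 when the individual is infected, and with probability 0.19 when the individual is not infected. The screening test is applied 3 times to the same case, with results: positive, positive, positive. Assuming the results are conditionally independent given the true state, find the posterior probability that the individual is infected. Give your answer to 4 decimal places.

With H the event that the individual is infected, the joint likelihood of the observed sequence is P(data|H) = 0.938·0.938·0.938 = 0.82529 and P(data|¬H) = 0.19·0.19·0.19 = 0.0068590.
Bayes: P(H|data) = 0.194·0.82529 / (0.194·0.82529 + 0.806·0.0068590) = 0.16011/0.16564 = 0.9666.

Posterior P(H) ≈ 0.9666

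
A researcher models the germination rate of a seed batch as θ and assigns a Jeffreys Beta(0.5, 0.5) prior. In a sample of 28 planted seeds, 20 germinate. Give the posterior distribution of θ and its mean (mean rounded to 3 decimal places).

Posterior: Beta(20.5, 8.5); mean ≈ 0.707

Observing 20 successes and 8 failures updates Beta(0.5, 0.5) by adding the success and failure counts to the two shape parameters: α = 0.5+20 = 20.5, β = 0.5+8 = 8.5.
Posterior mean = α/(α+β) = 20.5/29 = 0.707.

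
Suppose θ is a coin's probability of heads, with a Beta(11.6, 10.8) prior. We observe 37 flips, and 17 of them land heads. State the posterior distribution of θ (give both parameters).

Posterior: Beta(28.6, 30.8)

Observing 17 successes and 20 failures updates Beta(11.6, 10.8) by adding the success and failure counts to the two shape parameters: α = 11.6+17 = 28.6, β = 10.8+20 = 30.8.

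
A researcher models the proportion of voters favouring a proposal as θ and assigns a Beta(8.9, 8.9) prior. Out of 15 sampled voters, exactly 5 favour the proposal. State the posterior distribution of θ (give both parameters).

Observing 5 successes and 10 failures updates Beta(8.9, 8.9) by adding the success and failure counts to the two shape parameters: α = 8.9+5 = 13.9, β = 8.9+10 = 18.9.

Posterior: Beta(13.9, 18.9)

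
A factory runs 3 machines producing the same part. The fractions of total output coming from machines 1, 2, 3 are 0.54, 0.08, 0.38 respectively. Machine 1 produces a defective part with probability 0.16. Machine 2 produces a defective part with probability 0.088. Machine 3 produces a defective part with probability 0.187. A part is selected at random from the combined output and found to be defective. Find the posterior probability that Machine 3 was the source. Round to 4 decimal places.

Tabulate prior·likelihood by source: [1] prior 0.54, lik 0.16, product 0.08640; [2] prior 0.08, lik 0.088, product 0.007040; [3] prior 0.38, lik 0.187, product 0.07106.
Normalizing constant = 0.16450; the posterior for Machine 3 is its product over the sum, 0.07106/0.16450 = 0.4320.

Posterior probability ≈ 0.4320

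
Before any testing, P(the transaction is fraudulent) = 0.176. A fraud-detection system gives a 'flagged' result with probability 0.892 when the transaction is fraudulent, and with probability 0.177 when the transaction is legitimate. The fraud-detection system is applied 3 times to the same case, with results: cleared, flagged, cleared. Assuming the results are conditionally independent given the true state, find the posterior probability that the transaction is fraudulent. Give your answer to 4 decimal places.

Let H be the event that the transaction is fraudulent; start with P(H) = 0.176. P('flagged'|H) = 0.892, P('flagged'|¬H) = 0.177.
Update on result 1 ('cleared'): P(H) ← 0.108·0.1760 / (0.108·0.1760 + 0.823·0.8240) = 0.019008/0.69716 = 0.0273.
Update on result 2 ('flagged'): P(H) ← 0.892·0.0273 / (0.892·0.0273 + 0.177·0.9727) = 0.024320/0.19649 = 0.1238.
Update on result 3 ('cleared'): P(H) ← 0.108·0.1238 / (0.108·0.1238 + 0.823·0.8762) = 0.013367/0.73450 = 0.0182.

Posterior P(H) ≈ 0.0182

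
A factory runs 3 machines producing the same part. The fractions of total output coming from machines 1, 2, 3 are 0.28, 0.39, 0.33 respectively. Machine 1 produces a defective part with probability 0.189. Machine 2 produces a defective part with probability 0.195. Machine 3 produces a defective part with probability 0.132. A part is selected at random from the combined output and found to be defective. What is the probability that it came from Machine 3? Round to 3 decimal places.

Posterior probability ≈ 0.252

Tabulate prior·likelihood by source: [1] prior 0.28, lik 0.189, product 0.05292; [2] prior 0.39, lik 0.195, product 0.07605; [3] prior 0.33, lik 0.132, product 0.04356.
Normalizing constant = 0.17253; the posterior for Machine 3 is its product over the sum, 0.04356/0.17253 = 0.252.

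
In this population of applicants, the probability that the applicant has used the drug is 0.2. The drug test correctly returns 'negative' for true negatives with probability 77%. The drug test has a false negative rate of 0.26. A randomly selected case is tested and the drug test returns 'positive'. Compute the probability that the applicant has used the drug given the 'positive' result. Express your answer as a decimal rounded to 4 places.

P(H | E) ≈ 0.4458

Let H be the event that the applicant has used the drug. P(H) = 0.2, so P(¬H) = 0.8. With E the 'positive' result, P(E|H) = 0.74 and P(E|¬H) = 0.23.
P(E) = 0.74·0.2 + 0.23·0.8 = 0.14800 + 0.18400 = 0.33200.
By Bayes' theorem, P(H|E) = 0.14800 / 0.33200 = 0.4458.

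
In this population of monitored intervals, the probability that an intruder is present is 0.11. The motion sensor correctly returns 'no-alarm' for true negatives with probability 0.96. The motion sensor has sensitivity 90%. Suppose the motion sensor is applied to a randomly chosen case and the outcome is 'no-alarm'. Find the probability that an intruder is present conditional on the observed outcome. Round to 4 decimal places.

Write H for 'an intruder is present'. Prior odds H:¬H = 0.11/0.89 = 0.12360. For the 'no-alarm' outcome, the likelihood ratio is 0.1/0.96 = 0.10417.
Posterior odds = 0.12360 × 0.10417 = 0.012875, so P(H|E) = 0.012875/(1+0.012875) = 0.0127.

P(H | E) ≈ 0.0127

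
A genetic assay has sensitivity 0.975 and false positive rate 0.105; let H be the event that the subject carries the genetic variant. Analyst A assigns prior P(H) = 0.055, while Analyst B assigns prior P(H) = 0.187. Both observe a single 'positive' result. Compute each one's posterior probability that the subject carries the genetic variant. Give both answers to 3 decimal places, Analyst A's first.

P('+'|H) = 0.975, P('+'|¬H) = 0.105.
Analyst A: numerator 0.975·0.055 = 0.053625; evidence = 0.053625+0.105·0.945 = 0.15285; posterior = 0.351.
Analyst B: numerator 0.975·0.187 = 0.18232; evidence = 0.18232+0.105·0.813 = 0.26769; posterior = 0.681.

Analyst A: 0.351; Analyst B: 0.681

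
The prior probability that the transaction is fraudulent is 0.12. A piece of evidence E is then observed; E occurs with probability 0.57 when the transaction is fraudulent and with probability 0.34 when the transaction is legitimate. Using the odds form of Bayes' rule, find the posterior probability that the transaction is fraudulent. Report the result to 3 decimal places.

Posterior probability ≈ 0.186

Prior odds = 0.12/(1−0.12) = 0.13636. In log-odds, ln(0.13636) = -1.9924.
Add log likelihood ratio: ln(1.6765) = 0.51669.
Posterior log-odds = -1.4757, so posterior odds = exp(-1.4757) = 0.22861. Converting, P(H|E) = 0.22861/1.2286 = 0.186.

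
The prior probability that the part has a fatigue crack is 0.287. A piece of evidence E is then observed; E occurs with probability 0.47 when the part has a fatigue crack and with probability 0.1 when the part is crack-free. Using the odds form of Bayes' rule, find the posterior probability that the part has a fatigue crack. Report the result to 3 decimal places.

Prior odds = 0.287/(1−0.287) = 0.40252.
Likelihood ratio for E = 0.47/0.1 = 4.7000.
Posterior odds = prior odds × LR = 1.8919.
Posterior probability = odds/(1+odds) = 1.8919/2.8919 = 0.654.

Posterior probability ≈ 0.654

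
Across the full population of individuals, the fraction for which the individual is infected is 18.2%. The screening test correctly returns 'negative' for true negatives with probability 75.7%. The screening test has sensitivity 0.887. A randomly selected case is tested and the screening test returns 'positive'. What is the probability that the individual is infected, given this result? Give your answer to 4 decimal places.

P(H | E) ≈ 0.4482

Let H be the event that the individual is infected. P(H) = 0.182, so P(¬H) = 0.818. With E the 'positive' result, P(E|H) = 0.887 and P(E|¬H) = 0.243.
P(E) = 0.887·0.182 + 0.243·0.818 = 0.16143 + 0.19877 = 0.36021.
By Bayes' theorem, P(H|E) = 0.16143 / 0.36021 = 0.4482.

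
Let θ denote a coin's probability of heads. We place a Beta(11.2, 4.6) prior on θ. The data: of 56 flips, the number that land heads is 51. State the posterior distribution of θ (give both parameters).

Observing 51 successes and 5 failures updates Beta(11.2, 4.6) by adding the success and failure counts to the two shape parameters: α = 11.2+51 = 62.2, β = 4.6+5 = 9.6.

Posterior: Beta(62.2, 9.6)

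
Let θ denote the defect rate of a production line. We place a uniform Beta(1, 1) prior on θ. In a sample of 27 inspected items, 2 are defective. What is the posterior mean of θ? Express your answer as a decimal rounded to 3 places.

The binomial likelihood is conjugate to the Beta prior: with 2 successes and 25 failures, the posterior is Beta(1+2, 1+25) = Beta(3, 26).
Posterior mean = α/(α+β) = 3/29 = 0.103.

Posterior mean ≈ 0.103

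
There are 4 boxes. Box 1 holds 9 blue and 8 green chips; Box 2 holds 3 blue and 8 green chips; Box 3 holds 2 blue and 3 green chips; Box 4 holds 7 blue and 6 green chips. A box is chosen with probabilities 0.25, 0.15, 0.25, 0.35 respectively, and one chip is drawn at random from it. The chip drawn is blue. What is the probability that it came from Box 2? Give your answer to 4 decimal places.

P(blue|Box 1) = 0.5294; P(blue|Box 2) = 0.2727; P(blue|Box 3) = 0.4; P(blue|Box 4) = 0.5385.
Prior × likelihood for each source: 0.25·0.5294=0.1324, 0.15·0.2727=0.04091, 0.25·0.4=0.1000, 0.35·0.5385=0.1885. Summing gives P(blue) = 0.46172.
P(Box 2 | blue) = 0.04091 / 0.46172 = 0.0886.

Posterior probability ≈ 0.0886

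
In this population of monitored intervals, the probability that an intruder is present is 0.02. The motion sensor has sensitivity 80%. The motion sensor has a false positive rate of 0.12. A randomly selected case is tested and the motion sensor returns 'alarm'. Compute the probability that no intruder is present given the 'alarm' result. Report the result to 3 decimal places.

P(¬H | E) ≈ 0.880

Let H be the event that an intruder is present. P(H) = 0.02, so P(¬H) = 0.98. With E the 'alarm' result, P(E|H) = 0.8 and P(E|¬H) = 0.12.
P(E) = 0.8·0.02 + 0.12·0.98 = 0.016000 + 0.11760 = 0.13360.
By Bayes' theorem, P(H|E) = 0.016000 / 0.13360 = 0.120. Hence P(¬H|E) = 1 − 0.120 = 0.880.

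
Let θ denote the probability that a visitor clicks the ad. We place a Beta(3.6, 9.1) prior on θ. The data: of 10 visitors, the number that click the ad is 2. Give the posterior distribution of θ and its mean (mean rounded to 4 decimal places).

The binomial likelihood is conjugate to the Beta prior: with 2 successes and 8 failures, the posterior is Beta(3.6+2, 9.1+8) = Beta(5.6, 17.1).
E[θ | data] = 5.6/(5.6+17.1) = 0.2467.

Posterior: Beta(5.6, 17.1); mean ≈ 0.2467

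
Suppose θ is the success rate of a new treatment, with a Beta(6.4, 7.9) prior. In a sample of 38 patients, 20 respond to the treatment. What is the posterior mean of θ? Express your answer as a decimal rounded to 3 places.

Posterior mean ≈ 0.505

Observing 20 successes and 18 failures updates Beta(6.4, 7.9) by adding the success and failure counts to the two shape parameters: α = 6.4+20 = 26.4, β = 7.9+18 = 25.9.
Posterior mean = α/(α+β) = 26.4/52.3 = 0.505.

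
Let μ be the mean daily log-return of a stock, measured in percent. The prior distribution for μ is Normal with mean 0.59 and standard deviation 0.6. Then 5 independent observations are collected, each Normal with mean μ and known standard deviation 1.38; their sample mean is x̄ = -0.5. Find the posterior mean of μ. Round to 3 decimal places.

With known σ, the Normal prior is conjugate. Weight on the data is w = (n/σ²)/(n/σ² + 1/τ₀²) = 2.62550/(2.62550+2.77778) = 0.48591.
Posterior mean = w·x̄ + (1−w)·μ₀ = 0.48591·-0.5 + 0.51409·0.59 = 0.060.

Posterior mean ≈ 0.060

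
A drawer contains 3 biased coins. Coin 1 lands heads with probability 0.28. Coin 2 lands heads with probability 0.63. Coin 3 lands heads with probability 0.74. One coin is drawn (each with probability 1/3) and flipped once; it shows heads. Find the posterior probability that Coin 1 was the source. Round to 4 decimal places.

Posterior probability ≈ 0.1697

Tabulate prior·likelihood by source: [1] prior 0.333333, lik 0.28, product 0.09333; [2] prior 0.333333, lik 0.63, product 0.2100; [3] prior 0.333333, lik 0.74, product 0.2467.
Normalizing constant = 0.55000; the posterior for Coin 1 is its product over the sum, 0.09333/0.55000 = 0.1697.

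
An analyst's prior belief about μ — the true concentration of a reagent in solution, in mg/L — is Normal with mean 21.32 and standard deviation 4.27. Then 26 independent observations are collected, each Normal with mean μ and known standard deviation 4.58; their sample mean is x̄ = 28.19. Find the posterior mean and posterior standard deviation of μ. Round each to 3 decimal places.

Posterior mean ≈ 27.899; posterior SD ≈ 0.879

With known σ, the Normal prior is conjugate. Weight on the data is w = (n/σ²)/(n/σ² + 1/τ₀²) = 1.23949/(1.23949+0.0548459) = 0.95763.
Posterior mean = w·x̄ + (1−w)·μ₀ = 0.95763·28.19 + 0.042374·21.32 = 27.899. Posterior variance = 1/(1.23949+0.0548459) = 0.772598, so SD = 0.879.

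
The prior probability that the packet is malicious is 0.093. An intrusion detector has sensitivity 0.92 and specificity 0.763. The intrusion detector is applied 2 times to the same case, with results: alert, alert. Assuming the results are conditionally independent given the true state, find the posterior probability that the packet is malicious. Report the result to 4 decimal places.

With H the event that the packet is malicious, the joint likelihood of the observed sequence is P(data|H) = 0.92·0.92 = 0.84640 and P(data|¬H) = 0.237·0.237 = 0.056169.
Bayes: P(H|data) = 0.093·0.84640 / (0.093·0.84640 + 0.907·0.056169) = 0.078715/0.12966 = 0.6071.

Posterior P(H) ≈ 0.6071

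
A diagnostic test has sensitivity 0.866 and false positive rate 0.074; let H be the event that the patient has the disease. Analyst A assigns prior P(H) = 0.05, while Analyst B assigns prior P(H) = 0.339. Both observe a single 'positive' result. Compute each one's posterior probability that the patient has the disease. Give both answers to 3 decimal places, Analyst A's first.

Analyst A: 0.381; Analyst B: 0.857

The likelihood ratio for a 'positive' result is 0.866/0.074 = 11.703.
Analyst A: prior odds 0.05/0.95 = 0.052632; posterior odds 0.61593; posterior probability 0.381.
Analyst B: prior odds 0.339/0.661 = 0.51286; posterior odds 6.0018; posterior probability 0.857.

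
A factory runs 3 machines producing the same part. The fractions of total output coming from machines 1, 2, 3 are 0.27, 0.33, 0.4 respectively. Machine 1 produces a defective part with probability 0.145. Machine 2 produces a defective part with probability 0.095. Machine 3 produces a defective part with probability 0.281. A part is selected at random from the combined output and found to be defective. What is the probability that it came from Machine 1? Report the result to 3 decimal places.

Tabulate prior·likelihood by source: [1] prior 0.27, lik 0.145, product 0.03915; [2] prior 0.33, lik 0.095, product 0.03135; [3] prior 0.4, lik 0.281, product 0.1124.
Normalizing constant = 0.18290; the posterior for Machine 1 is its product over the sum, 0.03915/0.18290 = 0.214.

Posterior probability ≈ 0.214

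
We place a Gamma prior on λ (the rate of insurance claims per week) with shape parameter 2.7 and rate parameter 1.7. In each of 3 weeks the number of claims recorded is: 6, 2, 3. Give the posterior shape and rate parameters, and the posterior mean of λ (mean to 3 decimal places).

Posterior: Gamma(shape=13.7, rate=4.7); mean ≈ 2.915

The Poisson likelihood adds the total count to the shape and the number of exposure periods to the rate. Here ∑xᵢ = 11 and n = 3, so shape 2.7→13.7 and rate 1.7→4.7.
E[λ | data] = 13.7/4.7 = 2.915.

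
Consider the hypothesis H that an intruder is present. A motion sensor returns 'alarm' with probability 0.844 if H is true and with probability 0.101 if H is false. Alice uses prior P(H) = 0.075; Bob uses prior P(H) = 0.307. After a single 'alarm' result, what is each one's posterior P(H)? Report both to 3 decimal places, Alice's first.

The likelihood ratio for an 'alarm' result is 0.844/0.101 = 8.3564.
Alice: prior odds 0.075/0.925 = 0.081081; posterior odds 0.67755; posterior probability 0.404.
Bob: prior odds 0.307/0.693 = 0.44300; posterior odds 3.7019; posterior probability 0.787.

Alice: 0.404; Bob: 0.787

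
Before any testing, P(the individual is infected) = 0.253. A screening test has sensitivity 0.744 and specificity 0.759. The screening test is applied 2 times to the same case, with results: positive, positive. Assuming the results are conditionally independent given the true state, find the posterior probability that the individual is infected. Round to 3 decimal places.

Let H be the event that the individual is infected; start with P(H) = 0.253. P('positive'|H) = 0.744, P('positive'|¬H) = 0.241.
Update on result 1 ('positive'): P(H) ← 0.744·0.2530 / (0.744·0.2530 + 0.241·0.7470) = 0.18823/0.36826 = 0.5111.
Update on result 2 ('positive'): P(H) ← 0.744·0.5111 / (0.744·0.5111 + 0.241·0.4889) = 0.38029/0.49810 = 0.7635.

Posterior P(H) ≈ 0.763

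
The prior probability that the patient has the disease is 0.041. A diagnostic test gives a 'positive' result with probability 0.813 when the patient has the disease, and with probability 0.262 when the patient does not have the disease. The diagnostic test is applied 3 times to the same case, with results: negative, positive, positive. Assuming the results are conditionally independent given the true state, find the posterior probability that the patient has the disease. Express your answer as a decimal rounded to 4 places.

With H the event that the patient has the disease, the joint likelihood of the observed sequence is P(data|H) = 0.187·0.813·0.813 = 0.12360 and P(data|¬H) = 0.738·0.262·0.262 = 0.050659.
Bayes: P(H|data) = 0.041·0.12360 / (0.041·0.12360 + 0.959·0.050659) = 0.0050676/0.053650 = 0.0945.

Posterior P(H) ≈ 0.0945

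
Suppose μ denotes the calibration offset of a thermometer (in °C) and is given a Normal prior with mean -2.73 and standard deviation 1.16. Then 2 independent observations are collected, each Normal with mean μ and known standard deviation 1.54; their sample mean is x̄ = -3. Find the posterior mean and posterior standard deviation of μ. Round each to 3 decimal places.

With known σ, the Normal prior is conjugate. Weight on the data is w = (n/σ²)/(n/σ² + 1/τ₀²) = 0.843313/(0.843313+0.743163) = 0.53156.
Posterior mean = w·x̄ + (1−w)·μ₀ = 0.53156·-3 + 0.46844·-2.73 = -2.874. Posterior variance = 1/(0.843313+0.743163) = 0.630328, so SD = 0.794.

Posterior mean ≈ -2.874; posterior SD ≈ 0.794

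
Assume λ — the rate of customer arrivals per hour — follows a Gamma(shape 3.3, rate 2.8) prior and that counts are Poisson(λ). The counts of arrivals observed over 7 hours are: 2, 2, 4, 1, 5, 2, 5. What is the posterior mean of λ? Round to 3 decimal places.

Posterior mean ≈ 2.480

Total count ∑xᵢ = 21 over n = 7 hours.
Gamma is conjugate to the Poisson likelihood: posterior is Gamma(shape = 3.3+21 = 24.3, rate = 2.8+7 = 9.8).
E[λ | data] = 24.3/9.8 = 2.480.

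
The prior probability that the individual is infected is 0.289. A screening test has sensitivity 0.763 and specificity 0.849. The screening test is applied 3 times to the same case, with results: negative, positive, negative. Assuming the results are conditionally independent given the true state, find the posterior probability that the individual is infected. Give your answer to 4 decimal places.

Posterior P(H) ≈ 0.1380

With H the event that the individual is infected, the joint likelihood of the observed sequence is P(data|H) = 0.237·0.763·0.237 = 0.042857 and P(data|¬H) = 0.849·0.151·0.849 = 0.10884.
Bayes: P(H|data) = 0.289·0.042857 / (0.289·0.042857 + 0.711·0.10884) = 0.012386/0.089772 = 0.1380.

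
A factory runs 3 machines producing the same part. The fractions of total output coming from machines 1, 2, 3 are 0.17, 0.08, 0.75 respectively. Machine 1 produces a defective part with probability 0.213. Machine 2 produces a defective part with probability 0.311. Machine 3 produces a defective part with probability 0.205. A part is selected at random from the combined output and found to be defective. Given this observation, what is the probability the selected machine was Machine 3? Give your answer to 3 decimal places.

Tabulate prior·likelihood by source: [1] prior 0.17, lik 0.213, product 0.03621; [2] prior 0.08, lik 0.311, product 0.02488; [3] prior 0.75, lik 0.205, product 0.1537.
Normalizing constant = 0.21484; the posterior for Machine 3 is its product over the sum, 0.1537/0.21484 = 0.716.

Posterior probability ≈ 0.716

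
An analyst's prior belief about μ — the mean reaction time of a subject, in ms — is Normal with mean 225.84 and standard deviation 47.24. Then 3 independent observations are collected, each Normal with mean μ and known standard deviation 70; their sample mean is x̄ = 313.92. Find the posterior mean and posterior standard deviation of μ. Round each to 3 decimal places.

Posterior mean ≈ 276.697; posterior SD ≈ 30.710

With known σ, the Normal prior is conjugate. Weight on the data is w = (n/σ²)/(n/σ² + 1/τ₀²) = 0.00061224/(0.00061224+0.00044811) = 0.57740.
Posterior mean = w·x̄ + (1−w)·μ₀ = 0.57740·313.92 + 0.42260·225.84 = 276.697. Posterior variance = 1/(0.00061224+0.00044811) = 943.085, so SD = 30.710.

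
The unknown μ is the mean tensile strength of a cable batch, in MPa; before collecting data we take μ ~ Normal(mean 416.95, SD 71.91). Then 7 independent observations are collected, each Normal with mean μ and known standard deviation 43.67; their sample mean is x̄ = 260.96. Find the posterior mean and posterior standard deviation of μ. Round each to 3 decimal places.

Posterior mean ≈ 268.767; posterior SD ≈ 16.087

With known σ, the Normal prior is conjugate. Weight on the data is w = (n/σ²)/(n/σ² + 1/τ₀²) = 0.00367055/(0.00367055+0.00019338) = 0.94995.
Posterior mean = w·x̄ + (1−w)·μ₀ = 0.94995·260.96 + 0.050049·416.95 = 268.767. Posterior variance = 1/(0.00367055+0.00019338) = 258.803, so SD = 16.087.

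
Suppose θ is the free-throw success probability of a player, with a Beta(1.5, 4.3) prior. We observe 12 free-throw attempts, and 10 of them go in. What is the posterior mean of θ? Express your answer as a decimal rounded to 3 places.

Posterior mean ≈ 0.646

The binomial likelihood is conjugate to the Beta prior: with 10 successes and 2 failures, the posterior is Beta(1.5+10, 4.3+2) = Beta(11.5, 6.3).
Posterior mean = α/(α+β) = 11.5/17.8 = 0.646.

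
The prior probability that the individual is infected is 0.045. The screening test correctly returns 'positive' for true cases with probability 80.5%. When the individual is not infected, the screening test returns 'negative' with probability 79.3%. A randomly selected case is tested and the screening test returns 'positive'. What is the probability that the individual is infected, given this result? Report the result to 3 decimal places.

P(H | E) ≈ 0.155

Write H for 'the individual is infected'. Prior odds H:¬H = 0.045/0.955 = 0.047120. For the 'positive' outcome, the likelihood ratio is 0.805/0.207 = 3.8889.
Posterior odds = 0.047120 × 3.8889 = 0.18325, so P(H|E) = 0.18325/(1+0.18325) = 0.155.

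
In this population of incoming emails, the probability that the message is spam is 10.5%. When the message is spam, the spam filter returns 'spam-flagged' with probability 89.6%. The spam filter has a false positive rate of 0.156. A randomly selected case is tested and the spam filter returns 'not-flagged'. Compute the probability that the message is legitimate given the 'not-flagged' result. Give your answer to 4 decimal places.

Write H for 'the message is spam'. Prior odds H:¬H = 0.105/0.895 = 0.11732. For the 'not-flagged' outcome, the likelihood ratio is 0.104/0.844 = 0.12322.
Posterior odds = 0.11732 × 0.12322 = 0.014456, so P(H|E) = 0.014456/(1+0.014456) = 0.0143. Then P(¬H|E) = 1 − 0.0143 = 0.9857.

P(¬H | E) ≈ 0.9857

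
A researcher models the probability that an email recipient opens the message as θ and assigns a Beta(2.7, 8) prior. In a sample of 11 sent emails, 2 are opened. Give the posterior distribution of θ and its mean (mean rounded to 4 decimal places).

Posterior: Beta(4.7, 17); mean ≈ 0.2166

The binomial likelihood is conjugate to the Beta prior: with 2 successes and 9 failures, the posterior is Beta(2.7+2, 8+9) = Beta(4.7, 17).
E[θ | data] = 4.7/(4.7+17) = 0.2166.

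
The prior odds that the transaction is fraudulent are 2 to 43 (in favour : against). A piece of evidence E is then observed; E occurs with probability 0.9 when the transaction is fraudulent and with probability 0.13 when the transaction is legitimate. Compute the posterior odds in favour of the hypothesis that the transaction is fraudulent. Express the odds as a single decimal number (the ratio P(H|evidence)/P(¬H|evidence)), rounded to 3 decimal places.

Posterior odds ≈ 0.322

Prior odds = 2/43 = 0.046512.
Likelihood ratio for E = 0.9/0.13 = 6.9231.
Posterior odds = prior odds × LR = 0.32200.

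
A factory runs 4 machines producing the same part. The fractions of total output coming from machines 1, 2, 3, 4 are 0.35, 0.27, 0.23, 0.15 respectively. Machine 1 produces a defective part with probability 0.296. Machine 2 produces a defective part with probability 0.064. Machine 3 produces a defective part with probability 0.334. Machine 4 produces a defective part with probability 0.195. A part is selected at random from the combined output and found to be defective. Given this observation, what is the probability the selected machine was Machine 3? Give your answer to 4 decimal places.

Posterior probability ≈ 0.3385

P(defective|M1) = 0.296; P(defective|M2) = 0.064; P(defective|M3) = 0.334; P(defective|M4) = 0.195.
Prior × likelihood for each source: 0.35·0.296=0.1036, 0.27·0.064=0.01728, 0.23·0.334=0.07682, 0.15·0.195=0.02925. Summing gives P(defective) = 0.22695.
P(Machine 3 | defective) = 0.07682 / 0.22695 = 0.3385.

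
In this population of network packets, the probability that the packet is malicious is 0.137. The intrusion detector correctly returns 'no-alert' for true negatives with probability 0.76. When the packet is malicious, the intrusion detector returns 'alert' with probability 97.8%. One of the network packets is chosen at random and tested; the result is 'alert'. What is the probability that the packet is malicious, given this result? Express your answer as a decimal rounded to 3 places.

Let H be the event that the packet is malicious. P(H) = 0.137, so P(¬H) = 0.863. With E the 'alert' result, P(E|H) = 0.978 and P(E|¬H) = 0.24.
P(E) = 0.978·0.137 + 0.24·0.863 = 0.13399 + 0.20712 = 0.34111.
By Bayes' theorem, P(H|E) = 0.13399 / 0.34111 = 0.393.

P(H | E) ≈ 0.393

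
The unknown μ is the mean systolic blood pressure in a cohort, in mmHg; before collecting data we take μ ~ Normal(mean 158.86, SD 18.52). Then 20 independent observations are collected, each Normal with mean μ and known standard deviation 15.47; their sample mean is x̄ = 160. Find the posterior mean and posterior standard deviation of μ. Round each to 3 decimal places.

Posterior mean ≈ 159.962; posterior SD ≈ 3.400

With known σ, the Normal prior is conjugate. Weight on the data is w = (n/σ²)/(n/σ² + 1/τ₀²) = 0.0835698/(0.0835698+0.00291553) = 0.96629.
Posterior mean = w·x̄ + (1−w)·μ₀ = 0.96629·160 + 0.033711·158.86 = 159.962. Posterior variance = 1/(0.0835698+0.00291553) = 11.5627, so SD = 3.400.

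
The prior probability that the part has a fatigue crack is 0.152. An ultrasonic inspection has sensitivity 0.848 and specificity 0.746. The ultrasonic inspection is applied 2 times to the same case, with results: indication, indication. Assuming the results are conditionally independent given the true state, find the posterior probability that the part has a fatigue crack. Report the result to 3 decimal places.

Posterior P(H) ≈ 0.666

With H the event that the part has a fatigue crack, the joint likelihood of the observed sequence is P(data|H) = 0.848·0.848 = 0.71910 and P(data|¬H) = 0.254·0.254 = 0.064516.
Bayes: P(H|data) = 0.152·0.71910 / (0.152·0.71910 + 0.848·0.064516) = 0.10930/0.16401 = 0.6664.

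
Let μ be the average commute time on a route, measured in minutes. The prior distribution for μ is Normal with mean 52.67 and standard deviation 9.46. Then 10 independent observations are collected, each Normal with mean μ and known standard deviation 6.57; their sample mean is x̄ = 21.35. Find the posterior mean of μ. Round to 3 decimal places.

Posterior mean ≈ 22.791

Prior precision 1/τ₀² = 1/9.46² = 0.0111742; data precision n/σ² = 10/6.57² = 0.231670.
Posterior precision = 0.0111742 + 0.231670 = 0.242844.
Posterior mean = (0.0111742·52.67 + 0.231670·21.35) / 0.242844 = 22.791.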